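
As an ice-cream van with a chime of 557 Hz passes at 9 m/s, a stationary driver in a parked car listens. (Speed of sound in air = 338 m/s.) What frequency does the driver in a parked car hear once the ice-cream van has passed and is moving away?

Receding: f₂ = f · v/(v + v_s) = 557 × 338/347 ≈ 543 Hz.

543 Hz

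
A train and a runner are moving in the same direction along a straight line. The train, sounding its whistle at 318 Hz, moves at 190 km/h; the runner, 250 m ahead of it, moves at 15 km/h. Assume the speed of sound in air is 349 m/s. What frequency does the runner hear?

190 km/h = 52.78 m/s; 15 km/h = 4.167 m/s.
The runner is ahead, so the train is moving toward it while the runner is moving away from the train.
Both move, so f' = f · (v − v_o)/(v − v_s).
f' = 318 × (349 − 4.167)/(349 − 52.78) = 318 × 344.83/296.22 ≈ 370 Hz.

370 Hz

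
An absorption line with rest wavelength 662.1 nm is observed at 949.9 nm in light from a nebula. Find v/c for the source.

λ'/λ₀ = 1.4347 > 1 (redshift), so the source is receding.
λ'/λ₀ = √((1 + β)/(1 − β)) for a receding source ⇒ β = (r² − 1)/(r² + 1) with r = λ'/λ₀.
β = (2.0583 − 1)/(2.0583 + 1) ≈ 0.346.

0.346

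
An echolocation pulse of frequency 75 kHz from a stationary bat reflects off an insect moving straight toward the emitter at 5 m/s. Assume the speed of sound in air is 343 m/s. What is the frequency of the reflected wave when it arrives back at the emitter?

The insect first receives the wave as a moving observer: f₁ = f₀ · (v + u)/v = 75 × (343 + 5)/343 ≈ 76.1 kHz.
On reflection it acts as a source moving toward the stationary detector: f₂ = f₁ · v/(v − u) = 76.1 × 343/338 ≈ 77.2 kHz.

77.2 kHz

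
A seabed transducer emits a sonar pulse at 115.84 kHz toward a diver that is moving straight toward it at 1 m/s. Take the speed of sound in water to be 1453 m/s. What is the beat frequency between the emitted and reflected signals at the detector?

The diver first receives the wave as a moving observer: f₁ = f₀ · (v + u)/v = 115.84 × (1453 + 1)/1453 ≈ 115.9197 kHz.
The reflection then acts as a moving source: f₂ = f₁ · v/(v − u) ≈ 115.9996 kHz.
Beat frequency (with f₀ = 115840 Hz): |f₂ − f₀| = 2u·f₀/(v − u) = 2 × 1 × 115840/1452 ≈ 160 Hz.

160 Hz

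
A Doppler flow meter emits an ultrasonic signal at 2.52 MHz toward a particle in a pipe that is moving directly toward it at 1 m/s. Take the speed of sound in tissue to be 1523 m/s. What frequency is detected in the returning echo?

2.523 MHz

At the particle in a pipe (a moving observer), f₁ = f₀ · (v + u)/v = 2.52 × 1524/1523 ≈ 2.522 MHz.
On reflection it acts as a source moving toward the stationary detector: f₂ = f₁ · v/(v − u) = 2.522 × 1523/1522 ≈ 2.523 MHz.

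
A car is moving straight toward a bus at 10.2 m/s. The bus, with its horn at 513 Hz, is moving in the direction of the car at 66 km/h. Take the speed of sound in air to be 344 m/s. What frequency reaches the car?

66 km/h = 18.33 m/s.
With source approaching and observer approaching, f' = f · (v + v_o)/(v − v_s).
f' = 513 × (344 + 10.2)/(344 − 18.33) = 513 × 354.2/325.67 ≈ 558 Hz.

558 Hz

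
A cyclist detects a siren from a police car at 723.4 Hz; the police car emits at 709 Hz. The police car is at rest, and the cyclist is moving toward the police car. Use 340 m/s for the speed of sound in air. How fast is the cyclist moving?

f' = f · (v + v_o)/v ⇒ v_o = v · |f'/f − 1|.
v_o = 340 × |723.4/709 − 1| = 340 × 0.02031 ≈ 6.9 m/s.

6.9 m/s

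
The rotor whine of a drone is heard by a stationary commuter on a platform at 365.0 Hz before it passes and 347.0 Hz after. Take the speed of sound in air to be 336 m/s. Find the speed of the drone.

8.5 m/s

f₁/f₂ = (v + v_s)/(v − v_s), so v_s = v · (f₁ − f₂)/(f₁ + f₂).
v_s = 336 × (365.0 − 347.0)/(365.0 + 347.0) = 336 × 18.0/712.0 ≈ 8.5 m/s.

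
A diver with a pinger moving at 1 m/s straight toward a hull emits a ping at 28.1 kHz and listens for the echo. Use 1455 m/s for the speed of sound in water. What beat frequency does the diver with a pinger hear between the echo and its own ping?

38.7 Hz

The hull receives the sound from a moving source: f₁ = f₀ · v/(v − v_e) = 28.1 × 1455/1454 ≈ 28.1193 kHz.
On the return leg the diver with a pinger is a moving observer: f₂ = f₁ · (v + v_e)/v = 28.1193 × 1456/1455 ≈ 28.1387 kHz.
Beat against the emitted tone (with f₀ = 28100 Hz): |f₂ − f₀| = 2v_e·f₀/(v − v_e) = 2 × 1 × 28100/1454 ≈ 38.7 Hz.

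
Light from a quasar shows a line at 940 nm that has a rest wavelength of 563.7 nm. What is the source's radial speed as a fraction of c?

λ'/λ₀ = 1.6676 > 1 (redshift), so the source is receding.
λ'/λ₀ = √((1 + β)/(1 − β)) for a receding source ⇒ β = (r² − 1)/(r² + 1) with r = λ'/λ₀.
β = (2.7807 − 1)/(2.7807 + 1) ≈ 0.471.

0.471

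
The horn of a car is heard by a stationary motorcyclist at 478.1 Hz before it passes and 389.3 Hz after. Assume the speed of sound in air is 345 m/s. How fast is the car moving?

35 m/s

f₁/f₂ = (v + v_s)/(v − v_s), so v_s = v · (f₁ − f₂)/(f₁ + f₂).
v_s = 345 × (478.1 − 389.3)/(478.1 + 389.3) = 345 × 88.8/867.4 ≈ 35 m/s.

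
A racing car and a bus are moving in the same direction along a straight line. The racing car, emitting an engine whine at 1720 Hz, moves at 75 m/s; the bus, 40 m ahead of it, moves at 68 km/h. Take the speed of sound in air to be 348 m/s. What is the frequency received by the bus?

2074 Hz

68 km/h = 18.89 m/s.
The bus is ahead, so the racing car is moving toward it while the bus is moving away from the racing car.
Both move, so f' = f · (v − v_o)/(v − v_s).
f' = 1720 × (348 − 18.89)/(348 − 75) = 1720 × 329.11/273 ≈ 2074 Hz.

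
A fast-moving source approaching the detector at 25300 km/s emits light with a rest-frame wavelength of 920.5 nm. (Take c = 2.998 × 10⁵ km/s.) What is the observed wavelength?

845.8 nm

β = v/c = 25300/299800 = 0.0844.
Relativistic Doppler for wavelength: λ' = λ₀ · √((1 − β)/(1 + β)).
λ' = 920.5 × √(0.9156/1.0844) = 920.5 × 0.91889 ≈ 845.8 nm.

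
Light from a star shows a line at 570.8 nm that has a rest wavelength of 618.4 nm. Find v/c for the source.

0.080

λ'/λ₀ = 0.9230 < 1 (blueshift), so the source is approaching.
λ'/λ₀ = √((1 − β)/(1 + β)) for an approaching source ⇒ β = (1 − r²)/(1 + r²) with r = λ'/λ₀.
β = (1 − 0.8520)/(1 + 0.8520) ≈ 0.080.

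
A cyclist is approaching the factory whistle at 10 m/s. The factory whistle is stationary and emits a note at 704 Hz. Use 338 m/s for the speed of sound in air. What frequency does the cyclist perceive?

Moving observer, stationary source: f' = f · (v + v_o)/v.
f' = 704 × (338 + 10)/338 = 704 × 348/338 ≈ 725 Hz.

725 Hz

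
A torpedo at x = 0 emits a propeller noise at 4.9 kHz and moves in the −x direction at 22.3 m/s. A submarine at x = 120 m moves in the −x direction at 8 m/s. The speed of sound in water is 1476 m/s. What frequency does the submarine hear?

4.85 kHz

The observer lies on the +x side, so the source is heading away from the observer and the observer is heading toward the source.
General Doppler shift: f' = f · (v + v_o)/(v + v_s).
f' = 4.9 × (1476 + 8)/(1476 + 22.3) = 4.9 × 1484/1498.3 ≈ 4.85 kHz.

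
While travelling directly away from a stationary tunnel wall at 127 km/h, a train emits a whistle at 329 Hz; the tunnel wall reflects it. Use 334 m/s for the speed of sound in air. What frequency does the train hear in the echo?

266 Hz

127 km/h = 35.28 m/s.
The tunnel wall receives the sound from a moving source: f₁ = f₀ · v/(v + v_e) = 329 × 334/369.28 ≈ 298 Hz.
On the return leg the train is a moving observer: f₂ = f₁ · (v − v_e)/v = 298 × 298.72/334 ≈ 266 Hz.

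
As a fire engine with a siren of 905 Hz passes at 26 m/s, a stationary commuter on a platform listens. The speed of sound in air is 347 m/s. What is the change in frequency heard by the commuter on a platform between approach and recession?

136 Hz

Approaching: f₁ = f · v/(v − v_s) = 905 × 347/321 ≈ 978 Hz.
Receding: f₂ = f · v/(v + v_s) = 905 × 347/373 ≈ 842 Hz.
Drop: f₁ − f₂ = 2f·v·v_s/(v² − v_s²) = 2 × 905 × 347 × 26/(347² − 26²) ≈ 136 Hz.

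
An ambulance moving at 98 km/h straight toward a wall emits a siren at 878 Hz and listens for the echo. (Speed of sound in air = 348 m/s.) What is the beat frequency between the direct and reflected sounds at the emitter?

98 km/h = 27.22 m/s.
The wall receives the sound from a moving source: f₁ = f₀ · v/(v − v_e) = 878 × 348/320.78 ≈ 952.5 Hz.
On the return leg the ambulance is a moving observer: f₂ = f₁ · (v + v_e)/v = 952.5 × 375.22/348 ≈ 1027.0 Hz.
Beat against the emitted tone: |f₂ − f₀| = 2v_e·f₀/(v − v_e) = 2 × 27.22 × 878/320.78 ≈ 149 Hz.

149 Hz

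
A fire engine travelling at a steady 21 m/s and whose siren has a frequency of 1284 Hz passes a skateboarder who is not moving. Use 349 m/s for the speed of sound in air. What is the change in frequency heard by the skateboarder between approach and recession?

Approaching: f₁ = f · v/(v − v_s) = 1284 × 349/328 ≈ 1366 Hz.
Receding: f₂ = f · v/(v + v_s) = 1284 × 349/370 ≈ 1211 Hz.
Drop: f₁ − f₂ = 2f·v·v_s/(v² − v_s²) = 2 × 1284 × 349 × 21/(349² − 21²) ≈ 155 Hz.

155 Hz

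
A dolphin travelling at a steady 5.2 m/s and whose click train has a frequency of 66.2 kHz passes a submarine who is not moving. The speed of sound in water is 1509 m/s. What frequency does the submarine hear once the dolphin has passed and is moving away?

Receding: f₂ = f · v/(v + v_s) = 66.2 × 1509/1514.2 ≈ 66.0 kHz.

66.0 kHz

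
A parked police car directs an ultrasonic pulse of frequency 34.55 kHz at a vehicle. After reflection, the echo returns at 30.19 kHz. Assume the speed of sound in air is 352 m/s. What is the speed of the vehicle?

Double Doppler shift off a moving reflector: f₂ = f₀ · (v + u)/(v − u) (u > 0 toward emitter).
Rearranging, u = v · (f₂ − f₀)/(f₂ + f₀) = 352 × -4.36/64.74 ≈ -23.7 m/s.
So the vehicle is moving at 23.7 m/s away from the emitter.

23.7 m/s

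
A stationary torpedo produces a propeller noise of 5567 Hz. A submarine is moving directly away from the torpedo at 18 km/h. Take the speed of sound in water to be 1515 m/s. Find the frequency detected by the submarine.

5549 Hz

18 km/h = 5 m/s.
Moving observer, stationary source: f' = f · (v − v_o)/v.
f' = 5567 × (1515 − 5)/1515 = 5567 × 1510/1515 ≈ 5549 Hz.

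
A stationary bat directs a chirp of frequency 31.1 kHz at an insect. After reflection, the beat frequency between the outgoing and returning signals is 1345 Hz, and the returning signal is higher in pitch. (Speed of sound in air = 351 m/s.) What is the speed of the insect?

Double Doppler shift off a moving reflector: f₂ = f₀ · (v + u)/(v − u) (u > 0 toward emitter).
Returning signal is higher, so f₂ = f₀ + Δf = 31100 + 1345 = 32445 Hz.
Rearranging, u = v · (f₂ − f₀)/(f₂ + f₀) = 351 × 1345/63545 ≈ 7.4 m/s.
So the insect is moving at 7.4 m/s toward the emitter.

7.4 m/s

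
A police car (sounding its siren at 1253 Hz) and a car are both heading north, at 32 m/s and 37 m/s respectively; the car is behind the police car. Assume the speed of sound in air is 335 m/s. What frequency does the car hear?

1270 Hz

The car is behind, so the police car is moving away from it while the car is moving toward the police car.
General Doppler shift: f' = f · (v + v_o)/(v + v_s).
f' = 1253 × (335 + 37)/(335 + 32) = 1253 × 372/367 ≈ 1270 Hz.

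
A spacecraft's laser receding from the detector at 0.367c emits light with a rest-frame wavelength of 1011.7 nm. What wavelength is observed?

1486.7 nm

Relativistic Doppler for wavelength: λ' = λ₀ · √((1 + β)/(1 − β)).
λ' = 1011.7 × √(1.3670/0.6330) = 1011.7 × 1.46954 ≈ 1486.7 nm.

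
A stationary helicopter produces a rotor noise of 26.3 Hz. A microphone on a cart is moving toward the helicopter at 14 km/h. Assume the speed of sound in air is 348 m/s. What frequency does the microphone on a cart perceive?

26.6 Hz

14 km/h = 3.889 m/s.
Only the observer moves, toward the source, so f' = f · (v + v_o)/v.
f' = 26.3 × (348 + 3.889)/348 = 26.3 × 351.89/348 ≈ 26.6 Hz.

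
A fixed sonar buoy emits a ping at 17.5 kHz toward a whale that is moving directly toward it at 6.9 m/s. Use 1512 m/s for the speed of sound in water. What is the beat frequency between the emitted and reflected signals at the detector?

160 Hz

The whale first receives the wave as a moving observer: f₁ = f₀ · (v + u)/v = 17.5 × (1512 + 6.9)/1512 ≈ 17.5799 kHz.
On reflection it acts as a source moving toward the stationary detector: f₂ = f₁ · v/(v − u) = 17.5799 × 1512/1505.1 ≈ 17.6605 kHz.
Equivalently f₂ = f₀ · (v + u)/(v − u).
Beat frequency (with f₀ = 17500 Hz): |f₂ − f₀| = 2u·f₀/(v − u) = 2 × 6.9 × 17500/1505.1 ≈ 160 Hz.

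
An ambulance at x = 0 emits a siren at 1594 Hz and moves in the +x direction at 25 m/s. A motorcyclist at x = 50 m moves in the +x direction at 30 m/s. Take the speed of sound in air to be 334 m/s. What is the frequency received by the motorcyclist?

1568 Hz

The observer lies on the +x side, so the source is heading toward the observer and the observer is heading away from the source.
With source approaching and observer receding, f' = f · (v − v_o)/(v − v_s).
f' = 1594 × (334 − 30)/(334 − 25) = 1594 × 304/309 ≈ 1568 Hz.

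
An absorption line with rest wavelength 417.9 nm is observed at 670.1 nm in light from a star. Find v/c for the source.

0.440

λ'/λ₀ = 1.6035 > 1 (redshift), so the source is receding.
λ'/λ₀ = √((1 + β)/(1 − β)) for a receding source ⇒ β = (r² − 1)/(r² + 1) with r = λ'/λ₀.
β = (2.5712 − 1)/(2.5712 + 1) ≈ 0.440.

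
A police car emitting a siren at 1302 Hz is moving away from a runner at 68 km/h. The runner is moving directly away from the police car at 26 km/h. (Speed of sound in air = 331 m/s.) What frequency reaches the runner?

1205 Hz

68 km/h = 18.89 m/s; 26 km/h = 7.222 m/s.
With source receding and observer receding, f' = f · (v − v_o)/(v + v_s).
f' = 1302 × (331 − 7.222)/(331 + 18.89) = 1302 × 323.78/349.89 ≈ 1205 Hz.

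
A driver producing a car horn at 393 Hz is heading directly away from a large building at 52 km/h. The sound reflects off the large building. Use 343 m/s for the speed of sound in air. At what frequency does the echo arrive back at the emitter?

52 km/h = 14.44 m/s.
The large building receives the sound from a moving source: f₁ = f₀ · v/(v + v_e) = 393 × 343/357.44 ≈ 377 Hz.
On the return leg the driver is a moving observer: f₂ = f₁ · (v − v_e)/v = 377 × 328.56/343 ≈ 361 Hz.
Equivalently f₂ = f₀ · (v − v_e)/(v + v_e).

361 Hz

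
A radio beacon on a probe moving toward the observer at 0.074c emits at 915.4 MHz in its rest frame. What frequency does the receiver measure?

Relativistic Doppler for frequency: f' = f₀ · √((1 + β)/(1 − β)).
f' = 915.4 × √(1.0740/0.9260) = 915.4 × 1.07695 ≈ 985.8 MHz.

985.8 MHz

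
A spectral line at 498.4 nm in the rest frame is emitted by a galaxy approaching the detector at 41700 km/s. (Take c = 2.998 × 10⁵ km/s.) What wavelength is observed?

β = v/c = 41700/299800 = 0.1391.
Relativistic Doppler for wavelength: λ' = λ₀ · √((1 − β)/(1 + β)).
λ' = 498.4 × √(0.8609/1.1391) = 498.4 × 0.86936 ≈ 433.3 nm.

433.3 nm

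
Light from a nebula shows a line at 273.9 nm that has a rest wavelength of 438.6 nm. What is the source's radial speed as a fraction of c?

λ'/λ₀ = 0.6245 < 1 (blueshift), so the source is approaching.
λ'/λ₀ = √((1 − β)/(1 + β)) for an approaching source ⇒ β = (1 − r²)/(1 + r²) with r = λ'/λ₀.
β = (1 − 0.3900)/(1 + 0.3900) ≈ 0.439.

0.439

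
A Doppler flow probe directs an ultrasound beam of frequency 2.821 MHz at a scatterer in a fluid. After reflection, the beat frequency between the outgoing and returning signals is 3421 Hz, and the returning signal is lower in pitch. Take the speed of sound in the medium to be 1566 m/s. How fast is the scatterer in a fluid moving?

Double Doppler shift off a moving reflector: f₂ = f₀ · (v + u)/(v − u) (u > 0 toward emitter).
Returning signal is lower, so f₂ = f₀ − Δf = 2821000 − 3421 = 2817579 Hz.
Rearranging, u = v · (f₂ − f₀)/(f₂ + f₀) = 1566 × -3421/5638579 ≈ -0.95 m/s.
So the scatterer in a fluid is moving at 0.95 m/s away from the emitter.

0.95 m/s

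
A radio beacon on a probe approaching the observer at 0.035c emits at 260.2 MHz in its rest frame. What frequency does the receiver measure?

Relativistic Doppler for frequency: f' = f₀ · √((1 + β)/(1 − β)).
f' = 260.2 × √(1.0350/0.9650) = 260.2 × 1.03563 ≈ 269.5 MHz.

269.5 MHz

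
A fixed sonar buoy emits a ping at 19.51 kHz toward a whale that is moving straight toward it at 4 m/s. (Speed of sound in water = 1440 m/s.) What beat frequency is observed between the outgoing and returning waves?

The whale first receives the wave as a moving observer: f₁ = f₀ · (v + u)/v = 19.51 × (1440 + 4)/1440 ≈ 19.5642 kHz.
On reflection it acts as a source moving toward the stationary detector: f₂ = f₁ · v/(v − u) = 19.5642 × 1440/1436 ≈ 19.6187 kHz.
Equivalently f₂ = f₀ · (v + u)/(v − u).
Beat frequency (with f₀ = 19510 Hz): |f₂ − f₀| = 2u·f₀/(v − u) = 2 × 4 × 19510/1436 ≈ 109 Hz.

109 Hz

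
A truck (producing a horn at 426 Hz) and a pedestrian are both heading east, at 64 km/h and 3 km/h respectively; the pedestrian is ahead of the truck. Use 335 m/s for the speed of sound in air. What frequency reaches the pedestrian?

449 Hz

64 km/h = 17.78 m/s; 3 km/h = 0.8333 m/s.
The pedestrian is ahead, so the truck is moving toward it while the pedestrian is moving away from the truck.
With source approaching and observer receding, f' = f · (v − v_o)/(v − v_s).
f' = 426 × (335 − 0.8333)/(335 − 17.78) = 426 × 334.17/317.22 ≈ 449 Hz.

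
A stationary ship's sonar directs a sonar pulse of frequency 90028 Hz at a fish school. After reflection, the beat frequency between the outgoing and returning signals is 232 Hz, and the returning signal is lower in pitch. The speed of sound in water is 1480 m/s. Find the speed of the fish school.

1.91 m/s

Double Doppler shift off a moving reflector: f₂ = f₀ · (v + u)/(v − u) (u > 0 toward emitter).
Returning signal is lower, so f₂ = f₀ − Δf = 90028 − 232 = 89796 Hz.
Rearranging, u = v · (f₂ − f₀)/(f₂ + f₀) = 1480 × -232/179824 ≈ -1.91 m/s.
So the fish school is moving at 1.91 m/s away from the emitter.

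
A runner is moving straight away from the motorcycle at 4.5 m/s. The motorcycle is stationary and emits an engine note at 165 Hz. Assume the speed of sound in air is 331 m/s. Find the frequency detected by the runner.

163 Hz

Moving observer, stationary source: f' = f · (v − v_o)/v.
f' = 165 × (331 − 4.5)/331 = 165 × 326.5/331 ≈ 163 Hz.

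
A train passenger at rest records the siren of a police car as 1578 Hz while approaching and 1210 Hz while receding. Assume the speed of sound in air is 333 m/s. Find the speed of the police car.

44 m/s

f₁/f₂ = (v + v_s)/(v − v_s), so v_s = v · (f₁ − f₂)/(f₁ + f₂).
v_s = 333 × (1578 − 1210)/(1578 + 1210) = 333 × 368/2788 ≈ 44 m/s.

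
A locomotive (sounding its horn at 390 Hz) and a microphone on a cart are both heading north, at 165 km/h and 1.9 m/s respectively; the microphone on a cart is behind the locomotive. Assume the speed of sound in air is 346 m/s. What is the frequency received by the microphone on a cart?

346 Hz

165 km/h = 45.83 m/s.
The microphone on a cart is behind, so the locomotive is moving away from it while the microphone on a cart is moving toward the locomotive.
General Doppler shift: f' = f · (v + v_o)/(v + v_s).
f' = 390 × (346 + 1.9)/(346 + 45.83) = 390 × 347.9/391.83 ≈ 346 Hz.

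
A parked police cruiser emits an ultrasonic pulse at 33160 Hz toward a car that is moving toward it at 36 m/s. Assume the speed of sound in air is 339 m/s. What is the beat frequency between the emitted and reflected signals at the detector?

At the car (a moving observer), f₁ = f₀ · (v + u)/v = 33160 × 375/339 ≈ 36681 Hz.
On reflection it acts as a source moving toward the stationary detector: f₂ = f₁ · v/(v − u) = 36681 × 339/303 ≈ 41040 Hz.
Beat frequency: |f₂ − f₀| = 2u·f₀/(v − u) = 2 × 36 × 33160/303 ≈ 7880 Hz.

7880 Hz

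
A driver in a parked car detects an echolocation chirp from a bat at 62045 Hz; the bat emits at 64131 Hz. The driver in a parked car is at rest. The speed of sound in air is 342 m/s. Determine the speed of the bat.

f' < f, so the bat is receding.
f' = f · v/(v + v_s) ⇒ v_s = v · |1 − f/f'|.
v_s = 342 × |1 − 64131/62045| = 342 × 0.03362 ≈ 11.5 m/s.

11.5 m/s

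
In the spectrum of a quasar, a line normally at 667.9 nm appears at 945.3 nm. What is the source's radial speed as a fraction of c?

λ'/λ₀ = 1.4153 > 1 (redshift), so the source is receding.
λ'/λ₀ = √((1 + β)/(1 − β)) for a receding source ⇒ β = (r² − 1)/(r² + 1) with r = λ'/λ₀.
β = (2.0032 − 1)/(2.0032 + 1) ≈ 0.334.

0.334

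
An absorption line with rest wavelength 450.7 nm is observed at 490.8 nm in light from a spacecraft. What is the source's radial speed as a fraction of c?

λ'/λ₀ = 1.0890 > 1 (redshift), so the source is receding.
λ'/λ₀ = √((1 + β)/(1 − β)) for a receding source ⇒ β = (r² − 1)/(r² + 1) with r = λ'/λ₀.
β = (1.1859 − 1)/(1.1859 + 1) ≈ 0.085.

0.085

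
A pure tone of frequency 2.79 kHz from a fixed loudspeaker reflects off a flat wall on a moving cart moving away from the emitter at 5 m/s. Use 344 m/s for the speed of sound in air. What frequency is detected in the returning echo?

2.71 kHz

At the flat wall on a moving cart (a moving observer), f₁ = f₀ · (v − u)/v = 2.79 × 339/344 ≈ 2.75 kHz.
The reflection then acts as a moving source: f₂ = f₁ · v/(v + u) ≈ 2.71 kHz.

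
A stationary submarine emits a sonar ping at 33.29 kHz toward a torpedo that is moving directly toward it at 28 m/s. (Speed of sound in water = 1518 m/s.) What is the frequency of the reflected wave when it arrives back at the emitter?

34.5 kHz

At the torpedo (a moving observer), f₁ = f₀ · (v + u)/v = 33.29 × 1546/1518 ≈ 33.9 kHz.
On reflection it acts as a source moving toward the stationary detector: f₂ = f₁ · v/(v − u) = 33.9 × 1518/1490 ≈ 34.5 kHz.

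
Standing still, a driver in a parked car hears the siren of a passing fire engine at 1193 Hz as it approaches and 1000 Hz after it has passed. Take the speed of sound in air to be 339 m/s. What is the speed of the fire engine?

30 m/s

f₁/f₂ = (v + v_s)/(v − v_s), so v_s = v · (f₁ − f₂)/(f₁ + f₂).
v_s = 339 × (1193 − 1000)/(1193 + 1000) = 339 × 193/2193 ≈ 30 m/s.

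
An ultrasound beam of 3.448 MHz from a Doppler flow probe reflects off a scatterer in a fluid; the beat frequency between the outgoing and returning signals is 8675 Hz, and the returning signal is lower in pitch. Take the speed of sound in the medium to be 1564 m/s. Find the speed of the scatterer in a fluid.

Double Doppler shift off a moving reflector: f₂ = f₀ · (v + u)/(v − u) (u > 0 toward emitter).
Returning signal is lower, so f₂ = f₀ − Δf = 3448000 − 8675 = 3439325 Hz.
Rearranging, u = v · (f₂ − f₀)/(f₂ + f₀) = 1564 × -8675/6887325 ≈ -1.97 m/s.
So the scatterer in a fluid is moving at 1.97 m/s away from the emitter.

1.97 m/s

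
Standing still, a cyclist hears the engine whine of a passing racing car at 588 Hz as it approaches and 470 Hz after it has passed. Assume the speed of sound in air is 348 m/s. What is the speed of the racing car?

39 m/s

f₁/f₂ = (v + v_s)/(v − v_s), so v_s = v · (f₁ − f₂)/(f₁ + f₂).
v_s = 348 × (588 − 470)/(588 + 470) = 348 × 118/1058 ≈ 39 m/s.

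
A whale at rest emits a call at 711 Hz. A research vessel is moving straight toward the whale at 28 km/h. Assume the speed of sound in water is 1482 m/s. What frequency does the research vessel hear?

28 km/h = 7.778 m/s.
Only the observer moves, toward the source, so f' = f · (v + v_o)/v.
f' = 711 × (1482 + 7.778)/1482 = 711 × 1489.8/1482 ≈ 715 Hz.

715 Hz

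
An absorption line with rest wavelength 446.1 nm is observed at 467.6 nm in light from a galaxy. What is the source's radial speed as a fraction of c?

λ'/λ₀ = 1.0482 > 1 (redshift), so the source is receding.
λ'/λ₀ = √((1 + β)/(1 − β)) for a receding source ⇒ β = (r² − 1)/(r² + 1) with r = λ'/λ₀.
β = (1.0987 − 1)/(1.0987 + 1) ≈ 0.047.

0.047c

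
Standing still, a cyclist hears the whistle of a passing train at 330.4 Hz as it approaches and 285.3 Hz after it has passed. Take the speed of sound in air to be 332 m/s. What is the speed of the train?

f₁/f₂ = (v + v_s)/(v − v_s), so v_s = v · (f₁ − f₂)/(f₁ + f₂).
v_s = 332 × (330.4 − 285.3)/(330.4 + 285.3) = 332 × 45.1/615.7 ≈ 24.3 m/s.

24.3 m/s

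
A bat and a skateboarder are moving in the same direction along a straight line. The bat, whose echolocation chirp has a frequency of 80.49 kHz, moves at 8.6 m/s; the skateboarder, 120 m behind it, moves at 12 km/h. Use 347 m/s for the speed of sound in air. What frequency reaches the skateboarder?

79.3 kHz

12 km/h = 3.333 m/s.
The skateboarder is behind, so the bat is moving away from it while the skateboarder is moving toward the bat.
General Doppler shift: f' = f · (v + v_o)/(v + v_s).
f' = 80.49 × (347 + 3.333)/(347 + 8.6) = 80.49 × 350.33/355.6 ≈ 79.3 kHz.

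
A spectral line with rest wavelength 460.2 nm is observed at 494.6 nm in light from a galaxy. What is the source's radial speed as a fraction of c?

0.072

λ'/λ₀ = 1.0748 > 1 (redshift), so the source is receding.
λ'/λ₀ = √((1 + β)/(1 − β)) for a receding source ⇒ β = (r² − 1)/(r² + 1) with r = λ'/λ₀.
β = (1.1551 − 1)/(1.1551 + 1) ≈ 0.072.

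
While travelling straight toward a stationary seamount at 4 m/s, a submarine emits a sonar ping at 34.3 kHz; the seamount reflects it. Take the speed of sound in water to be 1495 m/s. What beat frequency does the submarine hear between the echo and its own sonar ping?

184 Hz

The seamount receives the sound from a moving source: f₁ = f₀ · v/(v − v_e) = 34.3 × 1495/1491 ≈ 34.3920 kHz.
On the return leg the submarine is a moving observer: f₂ = f₁ · (v + v_e)/v = 34.3920 × 1499/1495 ≈ 34.4840 kHz.
Equivalently f₂ = f₀ · (v + v_e)/(v − v_e).
Beat against the emitted tone (with f₀ = 34300 Hz): |f₂ − f₀| = 2v_e·f₀/(v − v_e) = 2 × 4 × 34300/1491 ≈ 184 Hz.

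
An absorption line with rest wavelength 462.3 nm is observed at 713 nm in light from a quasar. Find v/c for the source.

0.408

λ'/λ₀ = 1.5423 > 1 (redshift), so the source is receding.
λ'/λ₀ = √((1 + β)/(1 − β)) for a receding source ⇒ β = (r² − 1)/(r² + 1) with r = λ'/λ₀.
β = (2.3787 − 1)/(2.3787 + 1) ≈ 0.408.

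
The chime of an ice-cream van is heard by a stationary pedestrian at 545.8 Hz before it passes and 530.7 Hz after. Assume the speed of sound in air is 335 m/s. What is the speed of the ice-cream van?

f₁/f₂ = (v + v_s)/(v − v_s), so v_s = v · (f₁ − f₂)/(f₁ + f₂).
v_s = 335 × (545.8 − 530.7)/(545.8 + 530.7) = 335 × 15.1/1076.5 ≈ 4.7 m/s.

4.7 m/s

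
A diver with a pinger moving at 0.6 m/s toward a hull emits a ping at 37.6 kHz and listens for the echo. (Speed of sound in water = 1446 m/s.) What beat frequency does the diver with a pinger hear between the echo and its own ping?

The hull receives the sound from a moving source: f₁ = f₀ · v/(v − v_e) = 37.6 × 1446/1445.4 ≈ 37.6156 kHz.
On the return leg the diver with a pinger is a moving observer: f₂ = f₁ · (v + v_e)/v = 37.6156 × 1446.6/1446 ≈ 37.6312 kHz.
Equivalently f₂ = f₀ · (v + v_e)/(v − v_e).
Beat against the emitted tone (with f₀ = 37600 Hz): |f₂ − f₀| = 2v_e·f₀/(v − v_e) = 2 × 0.6 × 37600/1445.4 ≈ 31.2 Hz.

31.2 Hz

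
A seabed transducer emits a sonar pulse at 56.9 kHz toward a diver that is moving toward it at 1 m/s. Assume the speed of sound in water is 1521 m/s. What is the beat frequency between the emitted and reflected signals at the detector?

The diver first receives the wave as a moving observer: f₁ = f₀ · (v + u)/v = 56.9 × (1521 + 1)/1521 ≈ 56.9374 kHz.
The reflection then acts as a moving source: f₂ = f₁ · v/(v − u) ≈ 56.9749 kHz.
Equivalently f₂ = f₀ · (v + u)/(v − u).
Beat frequency (with f₀ = 56900 Hz): |f₂ − f₀| = 2u·f₀/(v − u) = 2 × 1 × 56900/1520 ≈ 75 Hz.

75 Hz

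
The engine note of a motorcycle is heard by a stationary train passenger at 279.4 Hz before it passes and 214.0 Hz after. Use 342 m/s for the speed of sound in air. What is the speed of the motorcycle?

f₁/f₂ = (v + v_s)/(v − v_s), so v_s = v · (f₁ − f₂)/(f₁ + f₂).
v_s = 342 × (279.4 − 214.0)/(279.4 + 214.0) = 342 × 65.4/493.4 ≈ 45 m/s.

45 m/s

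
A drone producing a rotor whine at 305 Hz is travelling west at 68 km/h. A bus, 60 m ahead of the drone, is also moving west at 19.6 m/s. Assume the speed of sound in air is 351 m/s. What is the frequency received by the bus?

304 Hz

68 km/h = 18.89 m/s.
The bus is ahead, so the drone is moving toward it while the bus is moving away from the drone.
With source approaching and observer receding, f' = f · (v − v_o)/(v − v_s).
f' = 305 × (351 − 19.6)/(351 − 18.89) = 305 × 331.4/332.11 ≈ 304 Hz.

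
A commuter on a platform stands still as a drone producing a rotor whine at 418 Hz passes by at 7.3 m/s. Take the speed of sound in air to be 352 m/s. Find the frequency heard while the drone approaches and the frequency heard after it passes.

Approaching: f₁ = f · v/(v − v_s) = 418 × 352/344.7 ≈ 427 Hz.
Receding: f₂ = f · v/(v + v_s) = 418 × 352/359.3 ≈ 410 Hz.

427 Hz approaching; 410 Hz receding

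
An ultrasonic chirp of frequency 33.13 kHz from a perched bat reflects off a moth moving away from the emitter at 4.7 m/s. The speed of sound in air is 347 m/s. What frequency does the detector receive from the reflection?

At the moth (a moving observer), f₁ = f₀ · (v − u)/v = 33.13 × 342.3/347 ≈ 32.7 kHz.
On reflection it acts as a source moving away from the stationary detector: f₂ = f₁ · v/(v + u) = 32.7 × 347/351.7 ≈ 32.2 kHz.
Equivalently f₂ = f₀ · (v − u)/(v + u).

32.2 kHz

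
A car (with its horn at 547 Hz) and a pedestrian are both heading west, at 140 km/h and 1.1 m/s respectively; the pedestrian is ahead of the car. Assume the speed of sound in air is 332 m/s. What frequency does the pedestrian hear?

140 km/h = 38.89 m/s.
The pedestrian is ahead, so the car is moving toward it while the pedestrian is moving away from the car.
With source approaching and observer receding, f' = f · (v − v_o)/(v − v_s).
f' = 547 × (332 − 1.1)/(332 − 38.89) = 547 × 330.9/293.11 ≈ 618 Hz.

618 Hz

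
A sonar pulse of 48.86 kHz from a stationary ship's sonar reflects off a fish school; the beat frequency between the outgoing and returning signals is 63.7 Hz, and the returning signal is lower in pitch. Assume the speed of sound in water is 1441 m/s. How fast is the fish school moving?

0.94 m/s

Double Doppler shift off a moving reflector: f₂ = f₀ · (v + u)/(v − u) (u > 0 toward emitter).
Returning signal is lower, so f₂ = f₀ − Δf = 48860 − 63.7 = 48796.3 Hz.
Rearranging, u = v · (f₂ − f₀)/(f₂ + f₀) = 1441 × -63.7/97656.3 ≈ -0.94 m/s.
So the fish school is moving at 0.94 m/s away from the emitter.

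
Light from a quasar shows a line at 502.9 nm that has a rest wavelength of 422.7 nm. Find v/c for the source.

λ'/λ₀ = 1.1897 > 1 (redshift), so the source is receding.
λ'/λ₀ = √((1 + β)/(1 − β)) for a receding source ⇒ β = (r² − 1)/(r² + 1) with r = λ'/λ₀.
β = (1.4155 − 1)/(1.4155 + 1) ≈ 0.172.

0.172c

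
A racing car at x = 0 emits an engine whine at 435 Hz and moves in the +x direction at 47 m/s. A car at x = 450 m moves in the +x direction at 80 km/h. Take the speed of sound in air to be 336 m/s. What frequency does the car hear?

80 km/h = 22.22 m/s.
The observer lies on the +x side, so the source is heading toward the observer and the observer is heading away from the source.
Both move, so f' = f · (v − v_o)/(v − v_s).
f' = 435 × (336 − 22.22)/(336 − 47) = 435 × 313.78/289 ≈ 472 Hz.

472 Hz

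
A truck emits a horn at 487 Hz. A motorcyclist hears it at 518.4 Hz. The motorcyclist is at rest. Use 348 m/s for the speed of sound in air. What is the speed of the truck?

21.1 m/s

f' > f, so the truck is approaching.
f' = f · v/(v − v_s) ⇒ v_s = v · |1 − f/f'|.
v_s = 348 × |1 − 487/518.4| = 348 × 0.06057 ≈ 21.1 m/s.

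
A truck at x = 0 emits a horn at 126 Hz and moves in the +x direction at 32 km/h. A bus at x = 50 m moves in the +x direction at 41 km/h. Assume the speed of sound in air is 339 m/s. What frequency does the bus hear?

125 Hz

32 km/h = 8.889 m/s; 41 km/h = 11.39 m/s.
The observer lies on the +x side, so the source is heading toward the observer and the observer is heading away from the source.
General Doppler shift: f' = f · (v − v_o)/(v − v_s).
f' = 126 × (339 − 11.39)/(339 − 8.889) = 126 × 327.61/330.11 ≈ 125 Hz.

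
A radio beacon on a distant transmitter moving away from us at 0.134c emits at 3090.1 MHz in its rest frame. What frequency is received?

2700.4 MHz

Relativistic Doppler for frequency: f' = f₀ · √((1 − β)/(1 + β)).
f' = 3090.1 × √(0.8660/1.1340) = 3090.1 × 0.87388 ≈ 2700.4 MHz.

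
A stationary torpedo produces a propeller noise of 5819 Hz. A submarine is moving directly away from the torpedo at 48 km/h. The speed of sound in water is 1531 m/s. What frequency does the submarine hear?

48 km/h = 13.33 m/s.
Moving observer, stationary source: f' = f · (v − v_o)/v.
f' = 5819 × (1531 − 13.33)/1531 = 5819 × 1517.7/1531 ≈ 5768 Hz.

5768 Hz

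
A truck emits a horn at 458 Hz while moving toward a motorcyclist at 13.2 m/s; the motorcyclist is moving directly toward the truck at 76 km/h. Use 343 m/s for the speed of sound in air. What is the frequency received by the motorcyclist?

76 km/h = 21.11 m/s.
Both move, so f' = f · (v + v_o)/(v − v_s).
f' = 458 × (343 + 21.11)/(343 − 13.2) = 458 × 364.11/329.8 ≈ 506 Hz.

506 Hz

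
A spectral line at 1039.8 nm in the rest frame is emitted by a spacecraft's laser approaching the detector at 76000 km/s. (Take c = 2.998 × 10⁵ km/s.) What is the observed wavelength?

β = v/c = 76000/299800 = 0.2535.
Relativistic Doppler for wavelength: λ' = λ₀ · √((1 − β)/(1 + β)).
λ' = 1039.8 × √(0.7465/1.2535) = 1039.8 × 0.77171 ≈ 802.4 nm.

802.4 nm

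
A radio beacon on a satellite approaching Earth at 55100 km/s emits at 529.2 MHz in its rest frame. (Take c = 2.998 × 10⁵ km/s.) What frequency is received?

β = v/c = 55100/299800 = 0.1838.
Relativistic Doppler for frequency: f' = f₀ · √((1 + β)/(1 − β)).
f' = 529.2 × √(1.1838/0.8162) = 529.2 × 1.20430 ≈ 637.3 MHz.

637.3 MHz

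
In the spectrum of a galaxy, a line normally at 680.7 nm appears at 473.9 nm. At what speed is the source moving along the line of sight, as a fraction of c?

0.347

λ'/λ₀ = 0.6962 < 1 (blueshift), so the source is approaching.
λ'/λ₀ = √((1 − β)/(1 + β)) for an approaching source ⇒ β = (1 − r²)/(1 + r²) with r = λ'/λ₀.
β = (1 − 0.4847)/(1 + 0.4847) ≈ 0.347.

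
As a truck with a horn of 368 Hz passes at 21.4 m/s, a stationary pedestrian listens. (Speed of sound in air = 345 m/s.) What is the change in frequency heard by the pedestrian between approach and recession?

45.8 Hz

Approaching: f₁ = f · v/(v − v_s) = 368 × 345/323.6 ≈ 392.3 Hz.
Receding: f₂ = f · v/(v + v_s) = 368 × 345/366.4 ≈ 346.5 Hz.
Drop: f₁ − f₂ = 2f·v·v_s/(v² − v_s²) = 2 × 368 × 345 × 21.4/(345² − 21.4²) ≈ 45.8 Hz.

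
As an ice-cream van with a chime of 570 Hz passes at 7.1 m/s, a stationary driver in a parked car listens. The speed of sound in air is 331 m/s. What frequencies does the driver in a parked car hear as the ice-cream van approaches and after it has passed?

Approaching: f₁ = f · v/(v − v_s) = 570 × 331/323.9 ≈ 582 Hz.
Receding: f₂ = f · v/(v + v_s) = 570 × 331/338.1 ≈ 558 Hz.

582 Hz approaching; 558 Hz receding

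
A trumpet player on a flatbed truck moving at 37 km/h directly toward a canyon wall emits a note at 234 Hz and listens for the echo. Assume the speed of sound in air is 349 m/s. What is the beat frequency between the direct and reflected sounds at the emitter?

37 km/h = 10.28 m/s.
The canyon wall receives the sound from a moving source: f₁ = f₀ · v/(v − v_e) = 234 × 349/338.72 ≈ 241.10 Hz.
On the return leg the trumpet player on a flatbed truck is a moving observer: f₂ = f₁ · (v + v_e)/v = 241.10 × 359.28/349 ≈ 248.20 Hz.
Equivalently f₂ = f₀ · (v + v_e)/(v − v_e).
Beat against the emitted tone: |f₂ − f₀| = 2v_e·f₀/(v − v_e) = 2 × 10.28 × 234/338.72 ≈ 14.2 Hz.

14.2 Hz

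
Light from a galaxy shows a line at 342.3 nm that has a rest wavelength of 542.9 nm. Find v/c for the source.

λ'/λ₀ = 0.6305 < 1 (blueshift), so the source is approaching.
λ'/λ₀ = √((1 − β)/(1 + β)) for an approaching source ⇒ β = (1 − r²)/(1 + r²) with r = λ'/λ₀.
β = (1 − 0.3975)/(1 + 0.3975) ≈ 0.431.

0.431c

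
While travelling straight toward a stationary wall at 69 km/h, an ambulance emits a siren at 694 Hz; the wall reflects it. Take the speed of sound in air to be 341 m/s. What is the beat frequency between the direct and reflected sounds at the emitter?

83 Hz

69 km/h = 19.17 m/s.
The wall receives the sound from a moving source: f₁ = f₀ · v/(v − v_e) = 694 × 341/321.83 ≈ 735.3 Hz.
On the return leg the ambulance is a moving observer: f₂ = f₁ · (v + v_e)/v = 735.3 × 360.17/341 ≈ 776.7 Hz.
Equivalently f₂ = f₀ · (v + v_e)/(v − v_e).
Beat against the emitted tone: |f₂ − f₀| = 2v_e·f₀/(v − v_e) = 2 × 19.17 × 694/321.83 ≈ 83 Hz.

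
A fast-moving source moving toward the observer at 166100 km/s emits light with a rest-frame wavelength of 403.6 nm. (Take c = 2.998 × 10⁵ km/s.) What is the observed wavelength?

β = v/c = 166100/299800 = 0.5540.
Relativistic Doppler for wavelength: λ' = λ₀ · √((1 − β)/(1 + β)).
λ' = 403.6 × √(0.4460/1.5540) = 403.6 × 0.53570 ≈ 216.2 nm.

216.2 nm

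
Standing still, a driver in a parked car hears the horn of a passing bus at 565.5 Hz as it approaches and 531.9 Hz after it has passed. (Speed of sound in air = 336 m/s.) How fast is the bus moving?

10.3 m/s

f₁/f₂ = (v + v_s)/(v − v_s), so v_s = v · (f₁ − f₂)/(f₁ + f₂).
v_s = 336 × (565.5 − 531.9)/(565.5 + 531.9) = 336 × 33.6/1097.4 ≈ 10.3 m/s.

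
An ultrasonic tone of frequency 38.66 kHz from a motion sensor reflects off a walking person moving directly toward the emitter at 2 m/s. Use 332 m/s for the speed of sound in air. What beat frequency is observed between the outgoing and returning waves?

The walking person first receives the wave as a moving observer: f₁ = f₀ · (v + u)/v = 38.66 × (332 + 2)/332 ≈ 38.893 kHz.
The reflection then acts as a moving source: f₂ = f₁ · v/(v − u) ≈ 39.129 kHz.
Beat frequency (with f₀ = 38660 Hz): |f₂ − f₀| = 2u·f₀/(v − u) = 2 × 2 × 38660/330 ≈ 469 Hz.

469 Hz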